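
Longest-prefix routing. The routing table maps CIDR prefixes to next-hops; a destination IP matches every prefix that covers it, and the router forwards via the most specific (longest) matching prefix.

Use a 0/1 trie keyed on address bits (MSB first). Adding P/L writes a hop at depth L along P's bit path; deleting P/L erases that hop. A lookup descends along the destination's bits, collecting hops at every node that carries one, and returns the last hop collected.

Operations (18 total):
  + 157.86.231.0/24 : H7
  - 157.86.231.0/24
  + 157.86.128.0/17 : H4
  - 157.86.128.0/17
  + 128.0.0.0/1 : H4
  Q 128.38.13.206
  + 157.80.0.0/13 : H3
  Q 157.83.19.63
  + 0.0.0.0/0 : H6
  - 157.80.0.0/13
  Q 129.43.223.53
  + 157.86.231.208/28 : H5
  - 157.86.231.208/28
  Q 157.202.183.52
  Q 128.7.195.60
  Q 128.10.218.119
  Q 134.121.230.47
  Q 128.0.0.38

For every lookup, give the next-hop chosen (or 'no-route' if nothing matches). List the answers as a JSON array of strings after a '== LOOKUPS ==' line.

Apply in order:
  + 157.86.231.0/24 (H7) depth=24
  del 157.86.231.0/24 (clear depth 24)
  + 157.86.128.0/17 (H4) depth=17
  del 157.86.128.0/17 (clear depth 17)
  + 128.0.0.0/1 (H4) depth=1
  lookup 128.38.13.206: bits 100 walk d0:-→d1:H4→d2:-→d3:- -> H4
  + 157.80.0.0/13 (H3) depth=13
  lookup 157.83.19.63: bits 1001110101010 walk d0:-→d1:H4→d2:-→d3:-→d4:-→d5:-→d6:-→d7:-→d8:-→d9:-→d10:-→d11:-→d12:-→d13:H3 -> H3
  + 0.0.0.0/0 (H6) depth=0
  del 157.80.0.0/13 (clear depth 13)
  lookup 129.43.223.53: bits 100 walk d0:H6→d1:H4→d2:-→d3:- -> H4
  + 157.86.231.208/28 (H5) depth=28
  del 157.86.231.208/28 (clear depth 28)
  lookup 157.202.183.52: bits 10011101 walk d0:H6→d1:H4→d2:-→d3:-→d4:-→d5:-→d6:-→d7:-→d8:- -> H4
  lookup 128.7.195.60: bits 100 walk d0:H6→d1:H4→d2:-→d3:- -> H4
  lookup 128.10.218.119: bits 100 walk d0:H6→d1:H4→d2:-→d3:- -> H4
  lookup 134.121.230.47: bits 100 walk d0:H6→d1:H4→d2:-→d3:- -> H4
  lookup 128.0.0.38: bits 100 walk d0:H6→d1:H4→d2:-→d3:- -> H4

== LOOKUPS ==
["H4","H3","H4","H4","H4","H4","H4","H4"]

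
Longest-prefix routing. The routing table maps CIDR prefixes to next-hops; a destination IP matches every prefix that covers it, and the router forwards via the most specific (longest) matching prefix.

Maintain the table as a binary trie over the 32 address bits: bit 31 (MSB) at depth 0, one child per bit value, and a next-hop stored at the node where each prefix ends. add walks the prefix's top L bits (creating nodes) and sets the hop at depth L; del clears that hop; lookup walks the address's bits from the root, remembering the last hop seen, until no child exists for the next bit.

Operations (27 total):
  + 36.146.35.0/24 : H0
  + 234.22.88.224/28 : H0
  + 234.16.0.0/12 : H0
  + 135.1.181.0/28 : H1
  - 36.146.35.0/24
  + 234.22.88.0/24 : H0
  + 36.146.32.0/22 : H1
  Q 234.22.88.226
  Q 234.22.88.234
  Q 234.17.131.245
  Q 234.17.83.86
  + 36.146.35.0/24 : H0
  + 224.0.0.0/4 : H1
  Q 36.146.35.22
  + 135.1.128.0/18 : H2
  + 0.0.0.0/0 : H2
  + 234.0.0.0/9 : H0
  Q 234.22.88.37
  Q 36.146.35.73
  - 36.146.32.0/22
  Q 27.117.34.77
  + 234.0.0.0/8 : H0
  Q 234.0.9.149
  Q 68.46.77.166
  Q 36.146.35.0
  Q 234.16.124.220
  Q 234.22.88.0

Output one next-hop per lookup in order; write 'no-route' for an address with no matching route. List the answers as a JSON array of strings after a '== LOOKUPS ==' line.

Trace:
  + 36.146.35.0/24 (H0) depth=24
  + 234.22.88.224/28 (H0) depth=28
  + 234.16.0.0/12 (H0) depth=12
  + 135.1.181.0/28 (H1) depth=28
  - 36.146.35.0/24 clear@24
  + 234.22.88.0/24 (H0) depth=24
  + 36.146.32.0/22 (H1) depth=22
  Q 234.22.88.226: descend 1110101000010110010110001110 ; hops seen [H0,H0,H0] ; pick H0
  Q 234.22.88.234: descend 1110101000010110010110001110 ; hops seen [H0,H0,H0] ; pick H0
  Q 234.17.131.245: descend 1110101000010 ; hops seen [H0] ; pick H0
  Q 234.17.83.86: descend 1110101000010 ; hops seen [H0] ; pick H0
  + 36.146.35.0/24 (H0) depth=24
  + 224.0.0.0/4 (H1) depth=4
  Q 36.146.35.22: descend 001001001001001000100011 ; hops seen [H1,H0] ; pick H0
  + 135.1.128.0/18 (H2) depth=18
  + 0.0.0.0/0 (H2) depth=0
  + 234.0.0.0/9 (H0) depth=9
  Q 234.22.88.37: descend 111010100001011001011000 ; hops seen [H2,H1,H0,H0,H0] ; pick H0
  Q 36.146.35.73: descend 001001001001001000100011 ; hops seen [H2,H1,H0] ; pick H0
  - 36.146.32.0/22 clear@22
  Q 27.117.34.77: descend 00 ; hops seen [H2] ; pick H2
  + 234.0.0.0/8 (H0) depth=8
  Q 234.0.9.149: descend 11101010000 ; hops seen [H2,H1,H0,H0] ; pick H0
  Q 68.46.77.166: descend 0 ; hops seen [H2] ; pick H2
  Q 36.146.35.0: descend 001001001001001000100011 ; hops seen [H2,H0] ; pick H0
  Q 234.16.124.220: descend 1110101000010 ; hops seen [H2,H1,H0,H0,H0] ; pick H0
  Q 234.22.88.0: descend 111010100001011001011000 ; hops seen [H2,H1,H0,H0,H0,H0] ; pick H0

== LOOKUPS ==
["H0","H0","H0","H0","H0","H0","H0","H2","H0","H2","H0","H0","H0"]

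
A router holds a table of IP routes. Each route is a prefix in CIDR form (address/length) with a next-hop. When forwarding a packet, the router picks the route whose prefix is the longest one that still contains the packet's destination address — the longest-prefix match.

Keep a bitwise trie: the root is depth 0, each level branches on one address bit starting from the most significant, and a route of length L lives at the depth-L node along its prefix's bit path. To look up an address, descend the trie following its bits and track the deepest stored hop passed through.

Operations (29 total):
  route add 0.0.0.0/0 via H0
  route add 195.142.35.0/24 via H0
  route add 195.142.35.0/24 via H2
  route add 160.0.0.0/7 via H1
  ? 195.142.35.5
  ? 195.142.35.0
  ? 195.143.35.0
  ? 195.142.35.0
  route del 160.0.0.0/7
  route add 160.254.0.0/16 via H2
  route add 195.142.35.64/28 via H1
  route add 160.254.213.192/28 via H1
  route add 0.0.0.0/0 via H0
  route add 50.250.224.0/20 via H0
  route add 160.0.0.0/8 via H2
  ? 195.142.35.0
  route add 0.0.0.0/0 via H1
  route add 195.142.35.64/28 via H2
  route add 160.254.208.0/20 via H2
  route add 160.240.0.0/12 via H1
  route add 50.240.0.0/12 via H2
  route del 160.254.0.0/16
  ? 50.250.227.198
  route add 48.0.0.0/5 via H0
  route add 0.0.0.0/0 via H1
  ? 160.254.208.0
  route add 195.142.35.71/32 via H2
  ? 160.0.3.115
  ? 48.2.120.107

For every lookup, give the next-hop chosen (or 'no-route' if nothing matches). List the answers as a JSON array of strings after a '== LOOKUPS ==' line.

Trace:
  + 0.0.0.0/0 (H0) depth=0
  + 195.142.35.0/24 (H0) depth=24
  + 195.142.35.0/24 (H2) depth=24
  + 160.0.0.0/7 (H1) depth=7
  ? 195.142.35.5  path d0:H0→d1:-→d2:-→d3:-→d4:-→d5:-→d6:-→d7:-→d8:-→d9:-→d10:-→d11:-→d12:-→d13:-→d14:-→d15:-→d16:-→d17:-→d18:-→d19:-→d20:-→d21:-→d22:-→d23:-→d24:H2  best=H2
  ? 195.142.35.0  path d0:H0→d1:-→d2:-→d3:-→d4:-→d5:-→d6:-→d7:-→d8:-→d9:-→d10:-→d11:-→d12:-→d13:-→d14:-→d15:-→d16:-→d17:-→d18:-→d19:-→d20:-→d21:-→d22:-→d23:-→d24:H2  best=H2
  ? 195.143.35.0  path d0:H0→d1:-→d2:-→d3:-→d4:-→d5:-→d6:-→d7:-→d8:-→d9:-→d10:-→d11:-→d12:-→d13:-→d14:-→d15:-  best=H0
  ? 195.142.35.0  path d0:H0→d1:-→d2:-→d3:-→d4:-→d5:-→d6:-→d7:-→d8:-→d9:-→d10:-→d11:-→d12:-→d13:-→d14:-→d15:-→d16:-→d17:-→d18:-→d19:-→d20:-→d21:-→d22:-→d23:-→d24:H2  best=H2
  del 160.0.0.0/7 (clear depth 7)
  + 160.254.0.0/16 (H2) depth=16
  + 195.142.35.64/28 (H1) depth=28
  + 160.254.213.192/28 (H1) depth=28
  + 0.0.0.0/0 (H0) depth=0
  + 50.250.224.0/20 (H0) depth=20
  + 160.0.0.0/8 (H2) depth=8
  ? 195.142.35.0  path d0:H0→d1:-→d2:-→d3:-→d4:-→d5:-→d6:-→d7:-→d8:-→d9:-→d10:-→d11:-→d12:-→d13:-→d14:-→d15:-→d16:-→d17:-→d18:-→d19:-→d20:-→d21:-→d22:-→d23:-→d24:H2→d25:-  best=H2
  + 0.0.0.0/0 (H1) depth=0
  + 195.142.35.64/28 (H2) depth=28
  + 160.254.208.0/20 (H2) depth=20
  + 160.240.0.0/12 (H1) depth=12
  + 50.240.0.0/12 (H2) depth=12
  del 160.254.0.0/16 (clear depth 16)
  ? 50.250.227.198  path d0:H1→d1:-→d2:-→d3:-→d4:-→d5:-→d6:-→d7:-→d8:-→d9:-→d10:-→d11:-→d12:H2→d13:-→d14:-→d15:-→d16:-→d17:-→d18:-→d19:-→d20:H0  best=H0
  + 48.0.0.0/5 (H0) depth=5
  + 0.0.0.0/0 (H1) depth=0
  ? 160.254.208.0  path d0:H1→d1:-→d2:-→d3:-→d4:-→d5:-→d6:-→d7:-→d8:H2→d9:-→d10:-→d11:-→d12:H1→d13:-→d14:-→d15:-→d16:-→d17:-→d18:-→d19:-→d20:H2→d21:-  best=H2
  + 195.142.35.71/32 (H2) depth=32
  ? 160.0.3.115  path d0:H1→d1:-→d2:-→d3:-→d4:-→d5:-→d6:-→d7:-→d8:H2  best=H2
  ? 48.2.120.107  path d0:H1→d1:-→d2:-→d3:-→d4:-→d5:H0→d6:-  best=H0

== LOOKUPS ==
["H2","H2","H0","H2","H2","H0","H2","H2","H0"]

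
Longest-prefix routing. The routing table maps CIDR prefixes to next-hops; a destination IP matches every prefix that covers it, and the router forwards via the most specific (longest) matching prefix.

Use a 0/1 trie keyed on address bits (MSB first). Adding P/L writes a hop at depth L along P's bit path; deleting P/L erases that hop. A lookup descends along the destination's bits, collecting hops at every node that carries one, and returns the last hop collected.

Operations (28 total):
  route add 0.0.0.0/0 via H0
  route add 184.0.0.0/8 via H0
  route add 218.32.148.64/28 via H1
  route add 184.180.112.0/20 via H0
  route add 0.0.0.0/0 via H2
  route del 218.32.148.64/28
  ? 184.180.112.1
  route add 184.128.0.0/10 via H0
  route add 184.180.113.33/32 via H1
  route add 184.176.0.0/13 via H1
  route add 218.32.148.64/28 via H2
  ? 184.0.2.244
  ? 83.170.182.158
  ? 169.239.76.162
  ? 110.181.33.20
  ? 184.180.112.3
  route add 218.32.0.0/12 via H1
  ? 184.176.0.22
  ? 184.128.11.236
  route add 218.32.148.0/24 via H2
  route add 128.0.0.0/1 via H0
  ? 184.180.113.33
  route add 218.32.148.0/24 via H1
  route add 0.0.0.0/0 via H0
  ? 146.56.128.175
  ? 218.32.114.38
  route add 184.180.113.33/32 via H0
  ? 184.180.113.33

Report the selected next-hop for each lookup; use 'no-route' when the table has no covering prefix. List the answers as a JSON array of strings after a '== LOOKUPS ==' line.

Trace:
  + 0.0.0.0/0 (H0) depth=0
  + 184.0.0.0/8 (H0) depth=8
  + 218.32.148.64/28 (H1) depth=28
  + 184.180.112.0/20 (H0) depth=20
  + 0.0.0.0/0 (H2) depth=0
  - 218.32.148.64/28 clear@28
  lookup 184.180.112.1: bits 10111000101101000111 walk d0:H2→d1:-→d2:-→d3:-→d4:-→d5:-→d6:-→d7:-→d8:H0→d9:-→d10:-→d11:-→d12:-→d13:-→d14:-→d15:-→d16:-→d17:-→d18:-→d19:-→d20:H0 -> H0
  + 184.128.0.0/10 (H0) depth=10
  + 184.180.113.33/32 (H1) depth=32
  + 184.176.0.0/13 (H1) depth=13
  + 218.32.148.64/28 (H2) depth=28
  lookup 184.0.2.244: bits 10111000 walk d0:H2→d1:-→d2:-→d3:-→d4:-→d5:-→d6:-→d7:-→d8:H0 -> H0
  lookup 83.170.182.158: bits ε walk d0:H2 -> H2
  lookup 169.239.76.162: bits 101 walk d0:H2→d1:-→d2:-→d3:- -> H2
  lookup 110.181.33.20: bits ε walk d0:H2 -> H2
  lookup 184.180.112.3: bits 10111000101101000111000 walk d0:H2→d1:-→d2:-→d3:-→d4:-→d5:-→d6:-→d7:-→d8:H0→d9:-→d10:H0→d11:-→d12:-→d13:H1→d14:-→d15:-→d16:-→d17:-→d18:-→d19:-→d20:H0→d21:-→d22:-→d23:- -> H0
  + 218.32.0.0/12 (H1) depth=12
  lookup 184.176.0.22: bits 1011100010110 walk d0:H2→d1:-→d2:-→d3:-→d4:-→d5:-→d6:-→d7:-→d8:H0→d9:-→d10:H0→d11:-→d12:-→d13:H1 -> H1
  lookup 184.128.11.236: bits 1011100010 walk d0:H2→d1:-→d2:-→d3:-→d4:-→d5:-→d6:-→d7:-→d8:H0→d9:-→d10:H0 -> H0
  + 218.32.148.0/24 (H2) depth=24
  + 128.0.0.0/1 (H0) depth=1
  lookup 184.180.113.33: bits 10111000101101000111000100100001 walk d0:H2→d1:H0→d2:-→d3:-→d4:-→d5:-→d6:-→d7:-→d8:H0→d9:-→d10:H0→d11:-→d12:-→d13:H1→d14:-→d15:-→d16:-→d17:-→d18:-→d19:-→d20:H0→d21:-→d22:-→d23:-→d24:-→d25:-→d26:-→d27:-→d28:-→d29:-→d30:-→d31:-→d32:H1 -> H1
  + 218.32.148.0/24 (H1) depth=24
  + 0.0.0.0/0 (H0) depth=0
  lookup 146.56.128.175: bits 10 walk d0:H0→d1:H0→d2:- -> H0
  lookup 218.32.114.38: bits 1101101000100000 walk d0:H0→d1:H0→d2:-→d3:-→d4:-→d5:-→d6:-→d7:-→d8:-→d9:-→d10:-→d11:-→d12:H1→d13:-→d14:-→d15:-→d16:- -> H1
  + 184.180.113.33/32 (H0) depth=32
  lookup 184.180.113.33: bits 10111000101101000111000100100001 walk d0:H0→d1:H0→d2:-→d3:-→d4:-→d5:-→d6:-→d7:-→d8:H0→d9:-→d10:H0→d11:-→d12:-→d13:H1→d14:-→d15:-→d16:-→d17:-→d18:-→d19:-→d20:H0→d21:-→d22:-→d23:-→d24:-→d25:-→d26:-→d27:-→d28:-→d29:-→d30:-→d31:-→d32:H0 -> H0

== LOOKUPS ==
["H0","H0","H2","H2","H2","H0","H1","H0","H1","H0","H1","H0"]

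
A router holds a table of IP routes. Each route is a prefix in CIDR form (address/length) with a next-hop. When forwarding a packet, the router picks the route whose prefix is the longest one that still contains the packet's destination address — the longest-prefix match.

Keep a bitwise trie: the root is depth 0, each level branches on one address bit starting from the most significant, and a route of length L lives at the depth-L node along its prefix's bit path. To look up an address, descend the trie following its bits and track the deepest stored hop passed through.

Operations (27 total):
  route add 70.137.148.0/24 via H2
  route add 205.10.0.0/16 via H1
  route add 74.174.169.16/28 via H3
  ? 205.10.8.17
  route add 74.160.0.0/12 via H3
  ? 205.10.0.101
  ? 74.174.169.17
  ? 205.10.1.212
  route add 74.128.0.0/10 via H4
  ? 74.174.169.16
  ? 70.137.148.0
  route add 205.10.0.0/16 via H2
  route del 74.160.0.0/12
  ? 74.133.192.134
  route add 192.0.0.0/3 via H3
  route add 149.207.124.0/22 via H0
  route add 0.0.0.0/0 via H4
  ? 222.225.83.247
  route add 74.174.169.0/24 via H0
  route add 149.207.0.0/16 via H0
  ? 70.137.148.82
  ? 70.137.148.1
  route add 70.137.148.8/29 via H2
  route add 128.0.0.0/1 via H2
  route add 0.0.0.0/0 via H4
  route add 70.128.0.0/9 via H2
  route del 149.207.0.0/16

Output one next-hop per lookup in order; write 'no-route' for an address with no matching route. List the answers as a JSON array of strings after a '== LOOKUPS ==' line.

Process each operation:
  add 70.137.148.0/24 -> H2 at depth 24
  add 205.10.0.0/16 -> H1 at depth 16
  add 74.174.169.16/28 -> H3 at depth 28
  Q 205.10.8.17: descend 1100110100001010 ; hops seen [H1] ; pick H1
  add 74.160.0.0/12 -> H3 at depth 12
  Q 205.10.0.101: descend 1100110100001010 ; hops seen [H1] ; pick H1
  Q 74.174.169.17: descend 0100101010101110101010010001 ; hops seen [H3,H3] ; pick H3
  Q 205.10.1.212: descend 1100110100001010 ; hops seen [H1] ; pick H1
  add 74.128.0.0/10 -> H4 at depth 10
  Q 74.174.169.16: descend 0100101010101110101010010001 ; hops seen [H4,H3,H3] ; pick H3
  Q 70.137.148.0: descend 010001101000100110010100 ; hops seen [H2] ; pick H2
  add 205.10.0.0/16 -> H2 at depth 16
  del 74.160.0.0/12 (clear depth 12)
  Q 74.133.192.134: descend 0100101010 ; hops seen [H4] ; pick H4
  add 192.0.0.0/3 -> H3 at depth 3
  add 149.207.124.0/22 -> H0 at depth 22
  add 0.0.0.0/0 -> H4 at depth 0
  Q 222.225.83.247: descend 110 ; hops seen [H4,H3] ; pick H3
  add 74.174.169.0/24 -> H0 at depth 24
  add 149.207.0.0/16 -> H0 at depth 16
  Q 70.137.148.82: descend 010001101000100110010100 ; hops seen [H4,H2] ; pick H2
  Q 70.137.148.1: descend 010001101000100110010100 ; hops seen [H4,H2] ; pick H2
  add 70.137.148.8/29 -> H2 at depth 29
  add 128.0.0.0/1 -> H2 at depth 1
  add 0.0.0.0/0 -> H4 at depth 0
  add 70.128.0.0/9 -> H2 at depth 9
  del 149.207.0.0/16 (clear depth 16)

== LOOKUPS ==
["H1","H1","H3","H1","H3","H2","H4","H3","H2","H2"]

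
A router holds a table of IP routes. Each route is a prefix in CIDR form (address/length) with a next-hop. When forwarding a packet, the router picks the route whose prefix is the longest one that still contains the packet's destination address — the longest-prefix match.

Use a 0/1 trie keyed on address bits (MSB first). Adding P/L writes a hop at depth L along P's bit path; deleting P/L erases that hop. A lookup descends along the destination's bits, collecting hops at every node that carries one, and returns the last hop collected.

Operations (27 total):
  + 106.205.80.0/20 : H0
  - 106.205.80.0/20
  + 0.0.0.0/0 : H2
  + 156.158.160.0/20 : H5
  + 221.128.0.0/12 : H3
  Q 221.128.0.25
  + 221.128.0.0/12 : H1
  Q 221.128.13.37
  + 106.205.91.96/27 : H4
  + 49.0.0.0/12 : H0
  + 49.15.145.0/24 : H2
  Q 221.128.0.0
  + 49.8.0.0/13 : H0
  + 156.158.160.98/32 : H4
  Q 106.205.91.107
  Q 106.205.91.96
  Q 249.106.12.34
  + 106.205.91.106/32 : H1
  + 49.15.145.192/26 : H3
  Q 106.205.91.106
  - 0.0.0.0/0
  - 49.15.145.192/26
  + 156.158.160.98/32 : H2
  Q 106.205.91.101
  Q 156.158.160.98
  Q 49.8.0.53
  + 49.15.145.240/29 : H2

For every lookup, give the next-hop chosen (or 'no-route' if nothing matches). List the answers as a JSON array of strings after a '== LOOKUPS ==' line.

Apply in order:
  add 106.205.80.0/20 -> H0 at depth 20
  - 106.205.80.0/20 clear@20
  add 0.0.0.0/0 -> H2 at depth 0
  add 156.158.160.0/20 -> H5 at depth 20
  add 221.128.0.0/12 -> H3 at depth 12
  lookup 221.128.0.25: bits 110111011000 walk d0:H2→d1:-→d2:-→d3:-→d4:-→d5:-→d6:-→d7:-→d8:-→d9:-→d10:-→d11:-→d12:H3 -> H3
  add 221.128.0.0/12 -> H1 at depth 12
  lookup 221.128.13.37: bits 110111011000 walk d0:H2→d1:-→d2:-→d3:-→d4:-→d5:-→d6:-→d7:-→d8:-→d9:-→d10:-→d11:-→d12:H1 -> H1
  add 106.205.91.96/27 -> H4 at depth 27
  add 49.0.0.0/12 -> H0 at depth 12
  add 49.15.145.0/24 -> H2 at depth 24
  lookup 221.128.0.0: bits 110111011000 walk d0:H2→d1:-→d2:-→d3:-→d4:-→d5:-→d6:-→d7:-→d8:-→d9:-→d10:-→d11:-→d12:H1 -> H1
  add 49.8.0.0/13 -> H0 at depth 13
  add 156.158.160.98/32 -> H4 at depth 32
  lookup 106.205.91.107: bits 011010101100110101011011011 walk d0:H2→d1:-→d2:-→d3:-→d4:-→d5:-→d6:-→d7:-→d8:-→d9:-→d10:-→d11:-→d12:-→d13:-→d14:-→d15:-→d16:-→d17:-→d18:-→d19:-→d20:-→d21:-→d22:-→d23:-→d24:-→d25:-→d26:-→d27:H4 -> H4
  lookup 106.205.91.96: bits 011010101100110101011011011 walk d0:H2→d1:-→d2:-→d3:-→d4:-→d5:-→d6:-→d7:-→d8:-→d9:-→d10:-→d11:-→d12:-→d13:-→d14:-→d15:-→d16:-→d17:-→d18:-→d19:-→d20:-→d21:-→d22:-→d23:-→d24:-→d25:-→d26:-→d27:H4 -> H4
  lookup 249.106.12.34: bits 11 walk d0:H2→d1:-→d2:- -> H2
  add 106.205.91.106/32 -> H1 at depth 32
  add 49.15.145.192/26 -> H3 at depth 26
  lookup 106.205.91.106: bits 01101010110011010101101101101010 walk d0:H2→d1:-→d2:-→d3:-→d4:-→d5:-→d6:-→d7:-→d8:-→d9:-→d10:-→d11:-→d12:-→d13:-→d14:-→d15:-→d16:-→d17:-→d18:-→d19:-→d20:-→d21:-→d22:-→d23:-→d24:-→d25:-→d26:-→d27:H4→d28:-→d29:-→d30:-→d31:-→d32:H1 -> H1
  - 0.0.0.0/0 clear@0
  - 49.15.145.192/26 clear@26
  add 156.158.160.98/32 -> H2 at depth 32
  lookup 106.205.91.101: bits 0110101011001101010110110110 walk d0:-→d1:-→d2:-→d3:-→d4:-→d5:-→d6:-→d7:-→d8:-→d9:-→d10:-→d11:-→d12:-→d13:-→d14:-→d15:-→d16:-→d17:-→d18:-→d19:-→d20:-→d21:-→d22:-→d23:-→d24:-→d25:-→d26:-→d27:H4→d28:- -> H4
  lookup 156.158.160.98: bits 10011100100111101010000001100010 walk d0:-→d1:-→d2:-→d3:-→d4:-→d5:-→d6:-→d7:-→d8:-→d9:-→d10:-→d11:-→d12:-→d13:-→d14:-→d15:-→d16:-→d17:-→d18:-→d19:-→d20:H5→d21:-→d22:-→d23:-→d24:-→d25:-→d26:-→d27:-→d28:-→d29:-→d30:-→d31:-→d32:H2 -> H2
  lookup 49.8.0.53: bits 0011000100001 walk d0:-→d1:-→d2:-→d3:-→d4:-→d5:-→d6:-→d7:-→d8:-→d9:-→d10:-→d11:-→d12:H0→d13:H0 -> H0
  add 49.15.145.240/29 -> H2 at depth 29

== LOOKUPS ==
["H3","H1","H1","H4","H4","H2","H1","H4","H2","H0"]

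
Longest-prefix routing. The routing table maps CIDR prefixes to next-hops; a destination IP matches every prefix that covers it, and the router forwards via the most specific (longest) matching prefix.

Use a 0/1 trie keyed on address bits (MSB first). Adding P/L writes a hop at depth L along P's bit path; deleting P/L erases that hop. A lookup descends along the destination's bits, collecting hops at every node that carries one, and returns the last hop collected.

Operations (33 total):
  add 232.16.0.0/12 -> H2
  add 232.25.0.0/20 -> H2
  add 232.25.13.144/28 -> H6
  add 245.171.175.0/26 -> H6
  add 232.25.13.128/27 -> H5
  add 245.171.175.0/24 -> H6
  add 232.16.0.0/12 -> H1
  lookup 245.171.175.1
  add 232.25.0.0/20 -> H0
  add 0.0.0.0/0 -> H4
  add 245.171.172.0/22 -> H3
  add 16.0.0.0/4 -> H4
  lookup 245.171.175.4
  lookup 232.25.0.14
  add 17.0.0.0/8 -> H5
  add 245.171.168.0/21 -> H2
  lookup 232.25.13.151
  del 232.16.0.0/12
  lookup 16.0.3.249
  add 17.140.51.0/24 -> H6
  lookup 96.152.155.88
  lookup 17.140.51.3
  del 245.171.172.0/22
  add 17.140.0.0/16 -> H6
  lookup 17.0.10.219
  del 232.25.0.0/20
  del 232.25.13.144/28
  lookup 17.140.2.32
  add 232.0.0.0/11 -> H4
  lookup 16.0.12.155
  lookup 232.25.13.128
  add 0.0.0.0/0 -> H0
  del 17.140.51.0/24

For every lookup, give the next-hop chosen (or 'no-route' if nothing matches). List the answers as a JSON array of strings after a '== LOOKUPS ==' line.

Apply in order:
  add 232.16.0.0/12 -> H2 at depth 12
  add 232.25.0.0/20 -> H2 at depth 20
  add 232.25.13.144/28 -> H6 at depth 28
  add 245.171.175.0/26 -> H6 at depth 26
  add 232.25.13.128/27 -> H5 at depth 27
  add 245.171.175.0/24 -> H6 at depth 24
  add 232.16.0.0/12 -> H1 at depth 12
  ? 245.171.175.1  path d0:-→d1:-→d2:-→d3:-→d4:-→d5:-→d6:-→d7:-→d8:-→d9:-→d10:-→d11:-→d12:-→d13:-→d14:-→d15:-→d16:-→d17:-→d18:-→d19:-→d20:-→d21:-→d22:-→d23:-→d24:H6→d25:-→d26:H6  best=H6
  add 232.25.0.0/20 -> H0 at depth 20
  add 0.0.0.0/0 -> H4 at depth 0
  add 245.171.172.0/22 -> H3 at depth 22
  add 16.0.0.0/4 -> H4 at depth 4
  ? 245.171.175.4  path d0:H4→d1:-→d2:-→d3:-→d4:-→d5:-→d6:-→d7:-→d8:-→d9:-→d10:-→d11:-→d12:-→d13:-→d14:-→d15:-→d16:-→d17:-→d18:-→d19:-→d20:-→d21:-→d22:H3→d23:-→d24:H6→d25:-→d26:H6  best=H6
  ? 232.25.0.14  path d0:H4→d1:-→d2:-→d3:-→d4:-→d5:-→d6:-→d7:-→d8:-→d9:-→d10:-→d11:-→d12:H1→d13:-→d14:-→d15:-→d16:-→d17:-→d18:-→d19:-→d20:H0  best=H0
  add 17.0.0.0/8 -> H5 at depth 8
  add 245.171.168.0/21 -> H2 at depth 21
  ? 232.25.13.151  path d0:H4→d1:-→d2:-→d3:-→d4:-→d5:-→d6:-→d7:-→d8:-→d9:-→d10:-→d11:-→d12:H1→d13:-→d14:-→d15:-→d16:-→d17:-→d18:-→d19:-→d20:H0→d21:-→d22:-→d23:-→d24:-→d25:-→d26:-→d27:H5→d28:H6  best=H6
  del 232.16.0.0/12 (clear depth 12)
  ? 16.0.3.249  path d0:H4→d1:-→d2:-→d3:-→d4:H4→d5:-→d6:-→d7:-  best=H4
  add 17.140.51.0/24 -> H6 at depth 24
  ? 96.152.155.88  path d0:H4→d1:-  best=H4
  ? 17.140.51.3  path d0:H4→d1:-→d2:-→d3:-→d4:H4→d5:-→d6:-→d7:-→d8:H5→d9:-→d10:-→d11:-→d12:-→d13:-→d14:-→d15:-→d16:-→d17:-→d18:-→d19:-→d20:-→d21:-→d22:-→d23:-→d24:H6  best=H6
  del 245.171.172.0/22 (clear depth 22)
  add 17.140.0.0/16 -> H6 at depth 16
  ? 17.0.10.219  path d0:H4→d1:-→d2:-→d3:-→d4:H4→d5:-→d6:-→d7:-→d8:H5  best=H5
  del 232.25.0.0/20 (clear depth 20)
  del 232.25.13.144/28 (clear depth 28)
  ? 17.140.2.32  path d0:H4→d1:-→d2:-→d3:-→d4:H4→d5:-→d6:-→d7:-→d8:H5→d9:-→d10:-→d11:-→d12:-→d13:-→d14:-→d15:-→d16:H6→d17:-→d18:-  best=H6
  add 232.0.0.0/11 -> H4 at depth 11
  ? 16.0.12.155  path d0:H4→d1:-→d2:-→d3:-→d4:H4→d5:-→d6:-→d7:-  best=H4
  ? 232.25.13.128  path d0:H4→d1:-→d2:-→d3:-→d4:-→d5:-→d6:-→d7:-→d8:-→d9:-→d10:-→d11:H4→d12:-→d13:-→d14:-→d15:-→d16:-→d17:-→d18:-→d19:-→d20:-→d21:-→d22:-→d23:-→d24:-→d25:-→d26:-→d27:H5  best=H5
  add 0.0.0.0/0 -> H0 at depth 0
  del 17.140.51.0/24 (clear depth 24)

== LOOKUPS ==
["H6","H6","H0","H6","H4","H4","H6","H5","H6","H4","H5"]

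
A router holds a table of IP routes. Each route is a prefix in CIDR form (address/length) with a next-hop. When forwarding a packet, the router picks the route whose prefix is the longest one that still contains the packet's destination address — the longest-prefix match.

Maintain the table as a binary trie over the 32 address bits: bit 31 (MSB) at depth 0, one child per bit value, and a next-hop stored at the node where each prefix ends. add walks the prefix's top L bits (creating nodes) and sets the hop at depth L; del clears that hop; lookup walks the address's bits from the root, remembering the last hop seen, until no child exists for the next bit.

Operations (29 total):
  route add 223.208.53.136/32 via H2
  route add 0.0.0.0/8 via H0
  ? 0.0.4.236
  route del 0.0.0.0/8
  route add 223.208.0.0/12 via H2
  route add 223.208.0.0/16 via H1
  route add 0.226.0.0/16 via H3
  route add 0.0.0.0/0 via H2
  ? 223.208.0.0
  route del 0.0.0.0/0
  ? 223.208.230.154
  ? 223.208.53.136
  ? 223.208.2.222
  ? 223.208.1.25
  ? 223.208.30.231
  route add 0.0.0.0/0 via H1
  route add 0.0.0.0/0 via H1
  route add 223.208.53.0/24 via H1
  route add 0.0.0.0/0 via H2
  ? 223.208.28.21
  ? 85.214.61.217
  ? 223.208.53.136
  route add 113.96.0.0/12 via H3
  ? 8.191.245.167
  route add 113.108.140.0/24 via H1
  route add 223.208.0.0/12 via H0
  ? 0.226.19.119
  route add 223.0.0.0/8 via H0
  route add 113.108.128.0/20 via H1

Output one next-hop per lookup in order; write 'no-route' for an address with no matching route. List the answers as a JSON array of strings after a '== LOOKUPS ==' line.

Trace:
  add 223.208.53.136/32 -> H2 at depth 32
  add 0.0.0.0/8 -> H0 at depth 8
  Q 0.0.4.236: descend 00000000 ; hops seen [H0] ; pick H0
  del 0.0.0.0/8 (clear depth 8)
  add 223.208.0.0/12 -> H2 at depth 12
  add 223.208.0.0/16 -> H1 at depth 16
  add 0.226.0.0/16 -> H3 at depth 16
  add 0.0.0.0/0 -> H2 at depth 0
  Q 223.208.0.0: descend 110111111101000000 ; hops seen [H2,H2,H1] ; pick H1
  del 0.0.0.0/0 (clear depth 0)
  Q 223.208.230.154: descend 1101111111010000 ; hops seen [H2,H1] ; pick H1
  Q 223.208.53.136: descend 11011111110100000011010110001000 ; hops seen [H2,H1,H2] ; pick H2
  Q 223.208.2.222: descend 110111111101000000 ; hops seen [H2,H1] ; pick H1
  Q 223.208.1.25: descend 110111111101000000 ; hops seen [H2,H1] ; pick H1
  Q 223.208.30.231: descend 110111111101000000 ; hops seen [H2,H1] ; pick H1
  add 0.0.0.0/0 -> H1 at depth 0
  add 0.0.0.0/0 -> H1 at depth 0
  add 223.208.53.0/24 -> H1 at depth 24
  add 0.0.0.0/0 -> H2 at depth 0
  Q 223.208.28.21: descend 110111111101000000 ; hops seen [H2,H2,H1] ; pick H1
  Q 85.214.61.217: descend 0 ; hops seen [H2] ; pick H2
  Q 223.208.53.136: descend 11011111110100000011010110001000 ; hops seen [H2,H2,H1,H1,H2] ; pick H2
  add 113.96.0.0/12 -> H3 at depth 12
  Q 8.191.245.167: descend 0000 ; hops seen [H2] ; pick H2
  add 113.108.140.0/24 -> H1 at depth 24
  add 223.208.0.0/12 -> H0 at depth 12
  Q 0.226.19.119: descend 0000000011100010 ; hops seen [H2,H3] ; pick H3
  add 223.0.0.0/8 -> H0 at depth 8
  add 113.108.128.0/20 -> H1 at depth 20

== LOOKUPS ==
["H0","H1","H1","H2","H1","H1","H1","H1","H2","H2","H2","H3"]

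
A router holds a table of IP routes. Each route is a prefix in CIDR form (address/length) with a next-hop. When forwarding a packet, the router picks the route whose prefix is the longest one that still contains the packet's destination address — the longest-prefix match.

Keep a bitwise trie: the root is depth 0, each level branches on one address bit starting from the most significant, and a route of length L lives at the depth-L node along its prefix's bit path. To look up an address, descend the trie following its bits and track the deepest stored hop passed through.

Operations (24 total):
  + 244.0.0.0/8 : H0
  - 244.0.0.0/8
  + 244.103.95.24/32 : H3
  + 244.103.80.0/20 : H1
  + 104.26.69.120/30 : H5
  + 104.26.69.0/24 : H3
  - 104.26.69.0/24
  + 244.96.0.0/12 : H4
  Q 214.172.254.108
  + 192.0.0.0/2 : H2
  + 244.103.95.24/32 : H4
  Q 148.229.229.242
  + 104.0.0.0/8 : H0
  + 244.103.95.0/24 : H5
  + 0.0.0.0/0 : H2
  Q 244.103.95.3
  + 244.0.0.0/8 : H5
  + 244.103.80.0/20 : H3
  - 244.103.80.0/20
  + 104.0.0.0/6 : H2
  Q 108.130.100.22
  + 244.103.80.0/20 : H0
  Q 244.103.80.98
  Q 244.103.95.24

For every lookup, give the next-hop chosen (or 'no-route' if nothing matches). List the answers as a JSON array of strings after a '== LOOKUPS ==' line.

Trace:
  add 244.0.0.0/8 -> H0 at depth 8
  - 244.0.0.0/8 clear@8
  add 244.103.95.24/32 -> H3 at depth 32
  add 244.103.80.0/20 -> H1 at depth 20
  add 104.26.69.120/30 -> H5 at depth 30
  add 104.26.69.0/24 -> H3 at depth 24
  - 104.26.69.0/24 clear@24
  add 244.96.0.0/12 -> H4 at depth 12
  Q 214.172.254.108: descend 11 ; hops seen [∅] ; pick no-route
  add 192.0.0.0/2 -> H2 at depth 2
  add 244.103.95.24/32 -> H4 at depth 32
  Q 148.229.229.242: descend 1 ; hops seen [∅] ; pick no-route
  add 104.0.0.0/8 -> H0 at depth 8
  add 244.103.95.0/24 -> H5 at depth 24
  add 0.0.0.0/0 -> H2 at depth 0
  Q 244.103.95.3: descend 111101000110011101011111000 ; hops seen [H2,H2,H4,H1,H5] ; pick H5
  add 244.0.0.0/8 -> H5 at depth 8
  add 244.103.80.0/20 -> H3 at depth 20
  - 244.103.80.0/20 clear@20
  add 104.0.0.0/6 -> H2 at depth 6
  Q 108.130.100.22: descend 01101 ; hops seen [H2] ; pick H2
  add 244.103.80.0/20 -> H0 at depth 20
  Q 244.103.80.98: descend 11110100011001110101 ; hops seen [H2,H2,H5,H4,H0] ; pick H0
  Q 244.103.95.24: descend 11110100011001110101111100011000 ; hops seen [H2,H2,H5,H4,H0,H5,H4] ; pick H4

== LOOKUPS ==
["no-route","no-route","H5","H2","H0","H4"]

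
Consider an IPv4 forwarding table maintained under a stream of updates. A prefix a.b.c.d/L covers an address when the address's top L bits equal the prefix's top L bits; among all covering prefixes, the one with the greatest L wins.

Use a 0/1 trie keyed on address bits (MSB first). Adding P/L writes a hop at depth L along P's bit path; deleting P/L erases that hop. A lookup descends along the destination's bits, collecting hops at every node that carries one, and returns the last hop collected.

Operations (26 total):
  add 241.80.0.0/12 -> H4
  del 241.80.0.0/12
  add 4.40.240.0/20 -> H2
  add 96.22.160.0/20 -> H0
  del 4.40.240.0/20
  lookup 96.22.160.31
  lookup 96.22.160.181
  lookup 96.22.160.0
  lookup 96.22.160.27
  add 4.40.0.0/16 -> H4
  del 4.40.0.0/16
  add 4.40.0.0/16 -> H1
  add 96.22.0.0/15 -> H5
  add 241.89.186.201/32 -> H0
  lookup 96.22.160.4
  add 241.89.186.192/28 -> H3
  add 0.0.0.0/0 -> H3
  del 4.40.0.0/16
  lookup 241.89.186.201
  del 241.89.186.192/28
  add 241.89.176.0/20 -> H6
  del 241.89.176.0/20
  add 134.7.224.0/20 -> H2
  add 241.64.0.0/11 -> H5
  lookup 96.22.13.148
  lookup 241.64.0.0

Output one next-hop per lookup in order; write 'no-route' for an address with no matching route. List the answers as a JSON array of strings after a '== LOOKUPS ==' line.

Apply in order:
  add 241.80.0.0/12 -> H4 at depth 12
  - 241.80.0.0/12 clear@12
  add 4.40.240.0/20 -> H2 at depth 20
  add 96.22.160.0/20 -> H0 at depth 20
  - 4.40.240.0/20 clear@20
  Q 96.22.160.31: descend 01100000000101101010 ; hops seen [H0] ; pick H0
  Q 96.22.160.181: descend 01100000000101101010 ; hops seen [H0] ; pick H0
  Q 96.22.160.0: descend 01100000000101101010 ; hops seen [H0] ; pick H0
  Q 96.22.160.27: descend 01100000000101101010 ; hops seen [H0] ; pick H0
  add 4.40.0.0/16 -> H4 at depth 16
  - 4.40.0.0/16 clear@16
  add 4.40.0.0/16 -> H1 at depth 16
  add 96.22.0.0/15 -> H5 at depth 15
  add 241.89.186.201/32 -> H0 at depth 32
  Q 96.22.160.4: descend 01100000000101101010 ; hops seen [H5,H0] ; pick H0
  add 241.89.186.192/28 -> H3 at depth 28
  add 0.0.0.0/0 -> H3 at depth 0
  - 4.40.0.0/16 clear@16
  Q 241.89.186.201: descend 11110001010110011011101011001001 ; hops seen [H3,H3,H0] ; pick H0
  - 241.89.186.192/28 clear@28
  add 241.89.176.0/20 -> H6 at depth 20
  - 241.89.176.0/20 clear@20
  add 134.7.224.0/20 -> H2 at depth 20
  add 241.64.0.0/11 -> H5 at depth 11
  Q 96.22.13.148: descend 0110000000010110 ; hops seen [H3,H5] ; pick H5
  Q 241.64.0.0: descend 11110001010 ; hops seen [H3,H5] ; pick H5

== LOOKUPS ==
["H0","H0","H0","H0","H0","H0","H5","H5"]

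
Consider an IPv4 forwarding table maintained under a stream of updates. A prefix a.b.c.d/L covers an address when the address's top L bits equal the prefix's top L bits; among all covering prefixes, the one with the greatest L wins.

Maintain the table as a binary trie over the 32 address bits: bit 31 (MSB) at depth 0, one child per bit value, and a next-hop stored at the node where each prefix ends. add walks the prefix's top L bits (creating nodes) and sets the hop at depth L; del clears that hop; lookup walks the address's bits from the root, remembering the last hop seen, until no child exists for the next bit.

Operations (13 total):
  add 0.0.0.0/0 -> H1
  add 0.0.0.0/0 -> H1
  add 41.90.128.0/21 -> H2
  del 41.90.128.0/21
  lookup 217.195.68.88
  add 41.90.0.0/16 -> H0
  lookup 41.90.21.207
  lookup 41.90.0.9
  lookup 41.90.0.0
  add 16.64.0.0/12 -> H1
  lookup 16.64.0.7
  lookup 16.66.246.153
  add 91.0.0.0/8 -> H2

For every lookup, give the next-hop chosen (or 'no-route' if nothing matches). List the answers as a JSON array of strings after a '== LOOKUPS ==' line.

Trace:
  + 0.0.0.0/0 (H1) depth=0
  + 0.0.0.0/0 (H1) depth=0
  + 41.90.128.0/21 (H2) depth=21
  - 41.90.128.0/21 clear@21
  Q 217.195.68.88: descend ε ; hops seen [H1] ; pick H1
  + 41.90.0.0/16 (H0) depth=16
  Q 41.90.21.207: descend 0010100101011010 ; hops seen [H1,H0] ; pick H0
  Q 41.90.0.9: descend 0010100101011010 ; hops seen [H1,H0] ; pick H0
  Q 41.90.0.0: descend 0010100101011010 ; hops seen [H1,H0] ; pick H0
  + 16.64.0.0/12 (H1) depth=12
  Q 16.64.0.7: descend 000100000100 ; hops seen [H1,H1] ; pick H1
  Q 16.66.246.153: descend 000100000100 ; hops seen [H1,H1] ; pick H1
  + 91.0.0.0/8 (H2) depth=8

== LOOKUPS ==
["H1","H0","H0","H0","H1","H1"]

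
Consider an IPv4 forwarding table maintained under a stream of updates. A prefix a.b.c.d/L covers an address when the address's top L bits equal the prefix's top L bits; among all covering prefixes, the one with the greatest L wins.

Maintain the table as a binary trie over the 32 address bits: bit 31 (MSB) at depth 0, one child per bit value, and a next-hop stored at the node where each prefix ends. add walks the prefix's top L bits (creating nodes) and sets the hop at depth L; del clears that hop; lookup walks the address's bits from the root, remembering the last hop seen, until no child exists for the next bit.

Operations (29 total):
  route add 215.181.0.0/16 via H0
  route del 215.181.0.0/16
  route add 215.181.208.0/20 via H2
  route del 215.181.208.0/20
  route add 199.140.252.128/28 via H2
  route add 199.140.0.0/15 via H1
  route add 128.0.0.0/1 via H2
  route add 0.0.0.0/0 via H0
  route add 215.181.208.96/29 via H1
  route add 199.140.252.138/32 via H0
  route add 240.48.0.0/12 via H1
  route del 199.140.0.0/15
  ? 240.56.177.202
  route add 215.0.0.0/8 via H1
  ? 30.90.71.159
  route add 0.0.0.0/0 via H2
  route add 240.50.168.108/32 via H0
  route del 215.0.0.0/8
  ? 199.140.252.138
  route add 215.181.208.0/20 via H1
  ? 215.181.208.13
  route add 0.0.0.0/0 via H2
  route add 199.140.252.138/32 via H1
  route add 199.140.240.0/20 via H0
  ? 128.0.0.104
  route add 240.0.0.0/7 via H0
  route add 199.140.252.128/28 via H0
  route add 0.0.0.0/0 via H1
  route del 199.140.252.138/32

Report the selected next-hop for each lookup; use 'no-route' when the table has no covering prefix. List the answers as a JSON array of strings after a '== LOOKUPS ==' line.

Apply in order:
  add 215.181.0.0/16 -> H0 at depth 16
  - 215.181.0.0/16 clear@16
  add 215.181.208.0/20 -> H2 at depth 20
  - 215.181.208.0/20 clear@20
  add 199.140.252.128/28 -> H2 at depth 28
  add 199.140.0.0/15 -> H1 at depth 15
  add 128.0.0.0/1 -> H2 at depth 1
  add 0.0.0.0/0 -> H0 at depth 0
  add 215.181.208.96/29 -> H1 at depth 29
  add 199.140.252.138/32 -> H0 at depth 32
  add 240.48.0.0/12 -> H1 at depth 12
  - 199.140.0.0/15 clear@15
  Q 240.56.177.202: descend 111100000011 ; hops seen [H0,H2,H1] ; pick H1
  add 215.0.0.0/8 -> H1 at depth 8
  Q 30.90.71.159: descend ε ; hops seen [H0] ; pick H0
  add 0.0.0.0/0 -> H2 at depth 0
  add 240.50.168.108/32 -> H0 at depth 32
  - 215.0.0.0/8 clear@8
  Q 199.140.252.138: descend 11000111100011001111110010001010 ; hops seen [H2,H2,H2,H0] ; pick H0
  add 215.181.208.0/20 -> H1 at depth 20
  Q 215.181.208.13: descend 1101011110110101110100000 ; hops seen [H2,H2,H1] ; pick H1
  add 0.0.0.0/0 -> H2 at depth 0
  add 199.140.252.138/32 -> H1 at depth 32
  add 199.140.240.0/20 -> H0 at depth 20
  Q 128.0.0.104: descend 1 ; hops seen [H2,H2] ; pick H2
  add 240.0.0.0/7 -> H0 at depth 7
  add 199.140.252.128/28 -> H0 at depth 28
  add 0.0.0.0/0 -> H1 at depth 0
  - 199.140.252.138/32 clear@32

== LOOKUPS ==
["H1","H0","H0","H1","H2"]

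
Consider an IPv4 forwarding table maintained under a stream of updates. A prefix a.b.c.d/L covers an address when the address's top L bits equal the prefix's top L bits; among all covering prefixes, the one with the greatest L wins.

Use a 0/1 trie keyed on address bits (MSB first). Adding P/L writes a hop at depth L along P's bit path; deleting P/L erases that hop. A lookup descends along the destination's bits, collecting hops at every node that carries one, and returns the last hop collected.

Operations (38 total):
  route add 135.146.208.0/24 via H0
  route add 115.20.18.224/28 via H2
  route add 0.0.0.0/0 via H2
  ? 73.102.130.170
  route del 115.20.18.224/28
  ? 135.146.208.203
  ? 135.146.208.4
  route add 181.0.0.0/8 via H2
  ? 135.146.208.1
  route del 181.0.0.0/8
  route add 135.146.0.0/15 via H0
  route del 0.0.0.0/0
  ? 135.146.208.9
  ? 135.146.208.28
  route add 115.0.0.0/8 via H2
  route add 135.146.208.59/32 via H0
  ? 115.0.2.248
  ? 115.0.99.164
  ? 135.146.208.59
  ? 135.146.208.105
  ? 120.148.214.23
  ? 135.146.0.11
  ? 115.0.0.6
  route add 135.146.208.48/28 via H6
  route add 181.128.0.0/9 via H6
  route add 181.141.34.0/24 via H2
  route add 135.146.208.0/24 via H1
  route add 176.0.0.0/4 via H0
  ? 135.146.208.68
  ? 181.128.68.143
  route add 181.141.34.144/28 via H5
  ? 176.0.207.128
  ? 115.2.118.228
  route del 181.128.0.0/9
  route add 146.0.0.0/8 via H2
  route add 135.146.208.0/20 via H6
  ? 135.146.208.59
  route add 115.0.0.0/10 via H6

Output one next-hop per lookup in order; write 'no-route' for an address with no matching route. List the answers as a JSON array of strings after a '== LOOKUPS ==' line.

Process each operation:
  add 135.146.208.0/24 -> H0 at depth 24
  add 115.20.18.224/28 -> H2 at depth 28
  add 0.0.0.0/0 -> H2 at depth 0
  lookup 73.102.130.170: bits 01 walk d0:H2→d1:-→d2:- -> H2
  del 115.20.18.224/28 (clear depth 28)
  lookup 135.146.208.203: bits 100001111001001011010000 walk d0:H2→d1:-→d2:-→d3:-→d4:-→d5:-→d6:-→d7:-→d8:-→d9:-→d10:-→d11:-→d12:-→d13:-→d14:-→d15:-→d16:-→d17:-→d18:-→d19:-→d20:-→d21:-→d22:-→d23:-→d24:H0 -> H0
  lookup 135.146.208.4: bits 100001111001001011010000 walk d0:H2→d1:-→d2:-→d3:-→d4:-→d5:-→d6:-→d7:-→d8:-→d9:-→d10:-→d11:-→d12:-→d13:-→d14:-→d15:-→d16:-→d17:-→d18:-→d19:-→d20:-→d21:-→d22:-→d23:-→d24:H0 -> H0
  add 181.0.0.0/8 -> H2 at depth 8
  lookup 135.146.208.1: bits 100001111001001011010000 walk d0:H2→d1:-→d2:-→d3:-→d4:-→d5:-→d6:-→d7:-→d8:-→d9:-→d10:-→d11:-→d12:-→d13:-→d14:-→d15:-→d16:-→d17:-→d18:-→d19:-→d20:-→d21:-→d22:-→d23:-→d24:H0 -> H0
  del 181.0.0.0/8 (clear depth 8)
  add 135.146.0.0/15 -> H0 at depth 15
  del 0.0.0.0/0 (clear depth 0)
  lookup 135.146.208.9: bits 100001111001001011010000 walk d0:-→d1:-→d2:-→d3:-→d4:-→d5:-→d6:-→d7:-→d8:-→d9:-→d10:-→d11:-→d12:-→d13:-→d14:-→d15:H0→d16:-→d17:-→d18:-→d19:-→d20:-→d21:-→d22:-→d23:-→d24:H0 -> H0
  lookup 135.146.208.28: bits 100001111001001011010000 walk d0:-→d1:-→d2:-→d3:-→d4:-→d5:-→d6:-→d7:-→d8:-→d9:-→d10:-→d11:-→d12:-→d13:-→d14:-→d15:H0→d16:-→d17:-→d18:-→d19:-→d20:-→d21:-→d22:-→d23:-→d24:H0 -> H0
  add 115.0.0.0/8 -> H2 at depth 8
  add 135.146.208.59/32 -> H0 at depth 32
  lookup 115.0.2.248: bits 01110011000 walk d0:-→d1:-→d2:-→d3:-→d4:-→d5:-→d6:-→d7:-→d8:H2→d9:-→d10:-→d11:- -> H2
  lookup 115.0.99.164: bits 01110011000 walk d0:-→d1:-→d2:-→d3:-→d4:-→d5:-→d6:-→d7:-→d8:H2→d9:-→d10:-→d11:- -> H2
  lookup 135.146.208.59: bits 10000111100100101101000000111011 walk d0:-→d1:-→d2:-→d3:-→d4:-→d5:-→d6:-→d7:-→d8:-→d9:-→d10:-→d11:-→d12:-→d13:-→d14:-→d15:H0→d16:-→d17:-→d18:-→d19:-→d20:-→d21:-→d22:-→d23:-→d24:H0→d25:-→d26:-→d27:-→d28:-→d29:-→d30:-→d31:-→d32:H0 -> H0
  lookup 135.146.208.105: bits 1000011110010010110100000 walk d0:-→d1:-→d2:-→d3:-→d4:-→d5:-→d6:-→d7:-→d8:-→d9:-→d10:-→d11:-→d12:-→d13:-→d14:-→d15:H0→d16:-→d17:-→d18:-→d19:-→d20:-→d21:-→d22:-→d23:-→d24:H0→d25:- -> H0
  lookup 120.148.214.23: bits 0111 walk d0:-→d1:-→d2:-→d3:-→d4:- -> no-route
  lookup 135.146.0.11: bits 1000011110010010 walk d0:-→d1:-→d2:-→d3:-→d4:-→d5:-→d6:-→d7:-→d8:-→d9:-→d10:-→d11:-→d12:-→d13:-→d14:-→d15:H0→d16:- -> H0
  lookup 115.0.0.6: bits 01110011000 walk d0:-→d1:-→d2:-→d3:-→d4:-→d5:-→d6:-→d7:-→d8:H2→d9:-→d10:-→d11:- -> H2
  add 135.146.208.48/28 -> H6 at depth 28
  add 181.128.0.0/9 -> H6 at depth 9
  add 181.141.34.0/24 -> H2 at depth 24
  add 135.146.208.0/24 -> H1 at depth 24
  add 176.0.0.0/4 -> H0 at depth 4
  lookup 135.146.208.68: bits 1000011110010010110100000 walk d0:-→d1:-→d2:-→d3:-→d4:-→d5:-→d6:-→d7:-→d8:-→d9:-→d10:-→d11:-→d12:-→d13:-→d14:-→d15:H0→d16:-→d17:-→d18:-→d19:-→d20:-→d21:-→d22:-→d23:-→d24:H1→d25:- -> H1
  lookup 181.128.68.143: bits 101101011000 walk d0:-→d1:-→d2:-→d3:-→d4:H0→d5:-→d6:-→d7:-→d8:-→d9:H6→d10:-→d11:-→d12:- -> H6
  add 181.141.34.144/28 -> H5 at depth 28
  lookup 176.0.207.128: bits 10110 walk d0:-→d1:-→d2:-→d3:-→d4:H0→d5:- -> H0
  lookup 115.2.118.228: bits 01110011000 walk d0:-→d1:-→d2:-→d3:-→d4:-→d5:-→d6:-→d7:-→d8:H2→d9:-→d10:-→d11:- -> H2
  del 181.128.0.0/9 (clear depth 9)
  add 146.0.0.0/8 -> H2 at depth 8
  add 135.146.208.0/20 -> H6 at depth 20
  lookup 135.146.208.59: bits 10000111100100101101000000111011 walk d0:-→d1:-→d2:-→d3:-→d4:-→d5:-→d6:-→d7:-→d8:-→d9:-→d10:-→d11:-→d12:-→d13:-→d14:-→d15:H0→d16:-→d17:-→d18:-→d19:-→d20:H6→d21:-→d22:-→d23:-→d24:H1→d25:-→d26:-→d27:-→d28:H6→d29:-→d30:-→d31:-→d32:H0 -> H0
  add 115.0.0.0/10 -> H6 at depth 10

== LOOKUPS ==
["H2","H0","H0","H0","H0","H0","H2","H2","H0","H0","no-route","H0","H2","H1","H6","H0","H2","H0"]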